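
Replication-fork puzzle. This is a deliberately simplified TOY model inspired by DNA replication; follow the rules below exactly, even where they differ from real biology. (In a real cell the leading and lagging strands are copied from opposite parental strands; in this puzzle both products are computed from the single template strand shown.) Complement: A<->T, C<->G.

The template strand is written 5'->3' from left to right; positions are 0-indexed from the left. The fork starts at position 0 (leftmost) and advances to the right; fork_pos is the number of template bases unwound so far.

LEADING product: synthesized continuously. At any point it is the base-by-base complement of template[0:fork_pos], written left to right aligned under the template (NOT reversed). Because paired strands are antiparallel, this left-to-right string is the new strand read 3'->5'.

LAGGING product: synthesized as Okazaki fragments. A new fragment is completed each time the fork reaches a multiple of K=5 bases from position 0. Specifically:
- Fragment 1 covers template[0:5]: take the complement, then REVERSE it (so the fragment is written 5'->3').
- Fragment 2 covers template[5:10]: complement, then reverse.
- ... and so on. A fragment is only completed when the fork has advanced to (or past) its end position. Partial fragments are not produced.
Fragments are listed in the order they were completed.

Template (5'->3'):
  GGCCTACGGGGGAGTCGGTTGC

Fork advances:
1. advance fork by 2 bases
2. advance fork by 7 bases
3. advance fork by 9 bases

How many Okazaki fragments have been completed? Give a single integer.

Answer: 3

Derivation:
Step 1: advance 2 -> fork_pos = 0 + 2 = 2. Next multiple of 5 is 5 (not reached); still 0 fragment(s).
Step 2: advance 7 -> fork_pos = 2 + 7 = 9. Reached multiple(s) of 5: 5 -> fragment 1 completed (1 total).
Step 3: advance 9 -> fork_pos = 9 + 9 = 18. Reached multiple(s) of 5: 10, 15 -> fragments 2-3 completed (3 total).
Check: final fork_pos = 18; the multiples of 5 that are <= 18 are 5..15 -> 18 // 5 = 3 completed fragment(s).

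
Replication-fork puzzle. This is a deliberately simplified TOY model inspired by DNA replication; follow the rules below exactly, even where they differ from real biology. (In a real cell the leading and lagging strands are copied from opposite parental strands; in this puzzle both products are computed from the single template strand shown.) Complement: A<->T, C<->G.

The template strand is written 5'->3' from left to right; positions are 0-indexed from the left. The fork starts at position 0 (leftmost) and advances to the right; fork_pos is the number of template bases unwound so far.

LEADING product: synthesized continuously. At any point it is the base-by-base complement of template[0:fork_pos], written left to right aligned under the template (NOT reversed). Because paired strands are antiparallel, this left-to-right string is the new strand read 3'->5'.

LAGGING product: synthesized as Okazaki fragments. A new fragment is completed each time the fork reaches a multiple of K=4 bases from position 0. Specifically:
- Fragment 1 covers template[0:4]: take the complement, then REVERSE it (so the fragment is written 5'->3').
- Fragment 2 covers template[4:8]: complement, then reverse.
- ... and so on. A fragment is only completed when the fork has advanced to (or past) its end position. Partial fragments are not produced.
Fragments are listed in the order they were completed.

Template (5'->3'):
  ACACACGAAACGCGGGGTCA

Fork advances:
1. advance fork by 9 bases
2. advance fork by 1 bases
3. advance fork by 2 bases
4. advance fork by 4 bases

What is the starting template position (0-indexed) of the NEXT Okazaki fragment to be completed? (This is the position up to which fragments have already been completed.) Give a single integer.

Answer: 16

Derivation:
Step 1: advance 9 -> fork_pos = 0 + 9 = 9. Reached multiple(s) of 4: 4, 8 -> fragments 1-2 completed (2 total).
Step 2: advance 1 -> fork_pos = 9 + 1 = 10. Next multiple of 4 is 12 (not reached); still 2 fragment(s).
Step 3: advance 2 -> fork_pos = 10 + 2 = 12. Reached multiple(s) of 4: 12 -> fragment 3 completed (3 total).
Step 4: advance 4 -> fork_pos = 12 + 4 = 16. Reached multiple(s) of 4: 16 -> fragment 4 completed (4 total).
4 fragment(s) completed, covering template[0:16] (4 x 4 = 16). The next fragment, fragment 5, covers template[16:20], so it starts at position 16.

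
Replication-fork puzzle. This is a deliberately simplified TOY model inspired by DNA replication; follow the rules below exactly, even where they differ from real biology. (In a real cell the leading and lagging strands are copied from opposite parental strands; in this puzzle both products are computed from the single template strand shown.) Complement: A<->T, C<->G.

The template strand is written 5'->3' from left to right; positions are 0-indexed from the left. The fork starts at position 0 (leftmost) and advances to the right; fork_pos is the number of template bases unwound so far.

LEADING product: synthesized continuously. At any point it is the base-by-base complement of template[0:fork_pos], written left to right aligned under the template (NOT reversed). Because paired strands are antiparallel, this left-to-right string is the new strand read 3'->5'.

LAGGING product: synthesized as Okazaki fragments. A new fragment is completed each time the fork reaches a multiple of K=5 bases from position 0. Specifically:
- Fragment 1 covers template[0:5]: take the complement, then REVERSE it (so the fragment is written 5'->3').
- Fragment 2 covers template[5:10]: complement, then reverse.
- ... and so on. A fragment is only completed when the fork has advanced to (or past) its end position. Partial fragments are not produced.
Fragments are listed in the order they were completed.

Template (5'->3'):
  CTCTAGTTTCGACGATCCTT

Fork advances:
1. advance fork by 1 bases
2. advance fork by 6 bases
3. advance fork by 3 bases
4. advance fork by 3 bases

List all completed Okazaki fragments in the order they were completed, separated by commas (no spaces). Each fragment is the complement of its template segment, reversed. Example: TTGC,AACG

Answer: TAGAG,GAAAC

Derivation:
Step 1: advance 1 -> fork_pos = 0 + 1 = 1. Next multiple of 5 is 5 (not reached); still 0 fragment(s).
Step 2: advance 6 -> fork_pos = 1 + 6 = 7. Reached multiple(s) of 5: 5 -> fragment 1 completed (1 total).
Step 3: advance 3 -> fork_pos = 7 + 3 = 10. Reached multiple(s) of 5: 10 -> fragment 2 completed (2 total).
Step 4: advance 3 -> fork_pos = 10 + 3 = 13. Next multiple of 5 is 15 (not reached); still 2 fragment(s).
Final fork_pos = 13, so 2 fragment(s) are complete. Build each: template segment -> complement -> reverse.
Fragment 1: template[0:5] = CTCTA -> complement GAGAT -> reversed TAGAG
Fragment 2: template[5:10] = GTTTC -> complement CAAAG -> reversed GAAAC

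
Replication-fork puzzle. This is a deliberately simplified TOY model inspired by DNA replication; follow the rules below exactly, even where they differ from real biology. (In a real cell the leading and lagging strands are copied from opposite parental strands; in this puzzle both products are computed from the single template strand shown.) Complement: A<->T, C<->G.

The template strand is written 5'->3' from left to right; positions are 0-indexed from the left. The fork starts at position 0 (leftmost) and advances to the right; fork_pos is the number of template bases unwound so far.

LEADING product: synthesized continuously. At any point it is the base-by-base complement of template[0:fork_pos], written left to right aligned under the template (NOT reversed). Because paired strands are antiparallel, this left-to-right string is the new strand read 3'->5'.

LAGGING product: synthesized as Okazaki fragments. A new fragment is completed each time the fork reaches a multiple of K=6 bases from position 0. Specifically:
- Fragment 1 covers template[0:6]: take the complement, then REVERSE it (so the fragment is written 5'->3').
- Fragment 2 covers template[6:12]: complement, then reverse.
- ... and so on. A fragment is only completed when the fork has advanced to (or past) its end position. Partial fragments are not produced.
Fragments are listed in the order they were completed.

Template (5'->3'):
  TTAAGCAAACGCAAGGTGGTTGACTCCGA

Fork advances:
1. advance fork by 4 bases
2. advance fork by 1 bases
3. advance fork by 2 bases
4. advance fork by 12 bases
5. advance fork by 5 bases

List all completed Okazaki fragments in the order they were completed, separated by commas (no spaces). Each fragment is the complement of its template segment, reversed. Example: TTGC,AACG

Answer: GCTTAA,GCGTTT,CACCTT,GTCAAC

Derivation:
Step 1: advance 4 -> fork_pos = 0 + 4 = 4. Next multiple of 6 is 6 (not reached); still 0 fragment(s).
Step 2: advance 1 -> fork_pos = 4 + 1 = 5. Next multiple of 6 is 6 (not reached); still 0 fragment(s).
Step 3: advance 2 -> fork_pos = 5 + 2 = 7. Reached multiple(s) of 6: 6 -> fragment 1 completed (1 total).
Step 4: advance 12 -> fork_pos = 7 + 12 = 19. Reached multiple(s) of 6: 12, 18 -> fragments 2-3 completed (3 total).
Step 5: advance 5 -> fork_pos = 19 + 5 = 24. Reached multiple(s) of 6: 24 -> fragment 4 completed (4 total).
Final fork_pos = 24, so 4 fragment(s) are complete. Build each: template segment -> complement -> reverse.
Fragment 1: template[0:6] = TTAAGC -> complement AATTCG -> reversed GCTTAA
Fragment 2: template[6:12] = AAACGC -> complement TTTGCG -> reversed GCGTTT
Fragment 3: template[12:18] = AAGGTG -> complement TTCCAC -> reversed CACCTT
Fragment 4: template[18:24] = GTTGAC -> complement CAACTG -> reversed GTCAAC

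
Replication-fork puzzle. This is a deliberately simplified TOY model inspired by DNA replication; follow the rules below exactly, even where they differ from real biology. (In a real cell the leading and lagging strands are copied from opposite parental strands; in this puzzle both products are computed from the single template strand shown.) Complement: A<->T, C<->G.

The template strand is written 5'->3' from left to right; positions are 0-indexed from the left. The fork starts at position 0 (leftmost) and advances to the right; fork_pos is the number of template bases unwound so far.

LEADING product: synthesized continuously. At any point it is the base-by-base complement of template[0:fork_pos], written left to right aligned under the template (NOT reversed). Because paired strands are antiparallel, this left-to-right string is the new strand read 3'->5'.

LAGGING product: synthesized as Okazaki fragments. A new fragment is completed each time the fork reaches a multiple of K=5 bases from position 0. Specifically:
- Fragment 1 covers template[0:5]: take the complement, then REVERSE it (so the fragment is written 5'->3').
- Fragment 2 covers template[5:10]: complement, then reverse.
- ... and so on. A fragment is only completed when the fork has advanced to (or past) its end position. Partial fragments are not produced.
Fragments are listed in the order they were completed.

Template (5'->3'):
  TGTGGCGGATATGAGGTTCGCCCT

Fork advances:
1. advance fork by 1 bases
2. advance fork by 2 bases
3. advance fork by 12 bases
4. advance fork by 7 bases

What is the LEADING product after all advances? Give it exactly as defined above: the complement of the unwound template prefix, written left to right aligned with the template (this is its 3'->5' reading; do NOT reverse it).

Step 1: advance 1 -> fork_pos = 0 + 1 = 1.
Step 2: advance 2 -> fork_pos = 1 + 2 = 3.
Step 3: advance 12 -> fork_pos = 3 + 12 = 15.
Step 4: advance 7 -> fork_pos = 15 + 7 = 22.
Unwound prefix: template[0:22] = TGTGGCGGATATGAGGTTCGCC
Complement it base by base (A<->T, C<->G), keeping left-to-right order:
  [0:5] TGTGG -> ACACC
  [5:10] CGGAT -> GCCTA
  [10:15] ATGAG -> TACTC
  [15:20] GTTCG -> CAAGC
  [20:22] CC -> GG
Concatenate: ACACCGCCTATACTCCAAGCGG (length 22; written aligned with the template, i.e. 3'->5').

Answer: ACACCGCCTATACTCCAAGCGG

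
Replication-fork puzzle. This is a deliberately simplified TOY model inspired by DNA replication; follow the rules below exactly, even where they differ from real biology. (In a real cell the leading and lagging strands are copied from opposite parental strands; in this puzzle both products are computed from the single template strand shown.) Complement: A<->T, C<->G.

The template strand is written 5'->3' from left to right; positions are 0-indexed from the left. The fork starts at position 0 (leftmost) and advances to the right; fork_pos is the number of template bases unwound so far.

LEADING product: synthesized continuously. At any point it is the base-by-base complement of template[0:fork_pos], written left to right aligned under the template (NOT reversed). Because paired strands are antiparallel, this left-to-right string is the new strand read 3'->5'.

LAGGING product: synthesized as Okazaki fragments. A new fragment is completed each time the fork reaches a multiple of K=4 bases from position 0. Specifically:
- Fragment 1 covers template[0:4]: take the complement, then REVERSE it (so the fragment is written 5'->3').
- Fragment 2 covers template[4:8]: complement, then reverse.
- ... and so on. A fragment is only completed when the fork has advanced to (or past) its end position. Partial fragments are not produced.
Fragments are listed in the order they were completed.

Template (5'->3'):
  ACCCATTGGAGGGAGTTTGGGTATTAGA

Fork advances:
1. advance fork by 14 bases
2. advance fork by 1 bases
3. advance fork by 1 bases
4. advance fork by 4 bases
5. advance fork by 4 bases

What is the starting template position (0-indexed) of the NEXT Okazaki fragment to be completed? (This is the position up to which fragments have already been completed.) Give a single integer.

Answer: 24

Derivation:
Step 1: advance 14 -> fork_pos = 0 + 14 = 14. Reached multiple(s) of 4: 4, 8, 12 -> fragments 1-3 completed (3 total).
Step 2: advance 1 -> fork_pos = 14 + 1 = 15. Next multiple of 4 is 16 (not reached); still 3 fragment(s).
Step 3: advance 1 -> fork_pos = 15 + 1 = 16. Reached multiple(s) of 4: 16 -> fragment 4 completed (4 total).
Step 4: advance 4 -> fork_pos = 16 + 4 = 20. Reached multiple(s) of 4: 20 -> fragment 5 completed (5 total).
Step 5: advance 4 -> fork_pos = 20 + 4 = 24. Reached multiple(s) of 4: 24 -> fragment 6 completed (6 total).
6 fragment(s) completed, covering template[0:24] (6 x 4 = 24). The next fragment, fragment 7, covers template[24:28], so it starts at position 24.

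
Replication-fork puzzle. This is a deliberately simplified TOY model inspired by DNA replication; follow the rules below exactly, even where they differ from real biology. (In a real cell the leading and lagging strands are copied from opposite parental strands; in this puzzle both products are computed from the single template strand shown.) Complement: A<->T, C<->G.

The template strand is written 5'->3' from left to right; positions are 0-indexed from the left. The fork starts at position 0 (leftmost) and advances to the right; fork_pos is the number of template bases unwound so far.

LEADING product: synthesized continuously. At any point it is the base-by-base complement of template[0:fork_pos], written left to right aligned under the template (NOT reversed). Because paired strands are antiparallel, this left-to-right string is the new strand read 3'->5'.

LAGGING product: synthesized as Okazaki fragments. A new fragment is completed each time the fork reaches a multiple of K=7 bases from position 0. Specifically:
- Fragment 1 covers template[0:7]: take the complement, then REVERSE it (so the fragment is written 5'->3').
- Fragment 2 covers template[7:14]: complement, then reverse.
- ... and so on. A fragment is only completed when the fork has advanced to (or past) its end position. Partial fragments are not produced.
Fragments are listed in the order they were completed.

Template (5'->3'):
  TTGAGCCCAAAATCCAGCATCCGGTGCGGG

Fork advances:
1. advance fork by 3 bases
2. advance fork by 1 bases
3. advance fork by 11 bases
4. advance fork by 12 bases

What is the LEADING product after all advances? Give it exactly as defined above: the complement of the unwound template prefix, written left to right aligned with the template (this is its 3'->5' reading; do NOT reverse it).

Step 1: advance 3 -> fork_pos = 0 + 3 = 3.
Step 2: advance 1 -> fork_pos = 3 + 1 = 4.
Step 3: advance 11 -> fork_pos = 4 + 11 = 15.
Step 4: advance 12 -> fork_pos = 15 + 12 = 27.
Unwound prefix: template[0:27] = TTGAGCCCAAAATCCAGCATCCGGTGC
Complement it base by base (A<->T, C<->G), keeping left-to-right order:
  [0:5] TTGAG -> AACTC
  [5:10] CCCAA -> GGGTT
  [10:15] AATCC -> TTAGG
  [15:20] AGCAT -> TCGTA
  [20:25] CCGGT -> GGCCA
  [25:27] GC -> CG
Concatenate: AACTCGGGTTTTAGGTCGTAGGCCACG (length 27; written aligned with the template, i.e. 3'->5').

Answer: AACTCGGGTTTTAGGTCGTAGGCCACG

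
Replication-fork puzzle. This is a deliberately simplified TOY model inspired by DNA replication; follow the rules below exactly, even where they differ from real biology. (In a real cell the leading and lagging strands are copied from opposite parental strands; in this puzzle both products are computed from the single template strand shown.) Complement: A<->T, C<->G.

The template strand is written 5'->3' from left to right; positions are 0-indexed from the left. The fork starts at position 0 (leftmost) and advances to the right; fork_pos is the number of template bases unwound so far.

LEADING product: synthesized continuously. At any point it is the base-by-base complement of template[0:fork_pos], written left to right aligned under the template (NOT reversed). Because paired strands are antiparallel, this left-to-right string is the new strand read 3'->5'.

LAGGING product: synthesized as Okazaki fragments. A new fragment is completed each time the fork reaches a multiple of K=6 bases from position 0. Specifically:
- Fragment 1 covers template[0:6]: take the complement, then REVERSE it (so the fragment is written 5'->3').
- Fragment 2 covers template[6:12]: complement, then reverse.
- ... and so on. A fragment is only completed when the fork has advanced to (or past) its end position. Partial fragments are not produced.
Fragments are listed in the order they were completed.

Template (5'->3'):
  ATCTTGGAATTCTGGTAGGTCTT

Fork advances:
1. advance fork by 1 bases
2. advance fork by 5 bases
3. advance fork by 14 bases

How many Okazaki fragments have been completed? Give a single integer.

Answer: 3

Derivation:
Step 1: advance 1 -> fork_pos = 0 + 1 = 1. Next multiple of 6 is 6 (not reached); still 0 fragment(s).
Step 2: advance 5 -> fork_pos = 1 + 5 = 6. Reached multiple(s) of 6: 6 -> fragment 1 completed (1 total).
Step 3: advance 14 -> fork_pos = 6 + 14 = 20. Reached multiple(s) of 6: 12, 18 -> fragments 2-3 completed (3 total).
Check: final fork_pos = 20; the multiples of 6 that are <= 20 are 6..18 -> 20 // 6 = 3 completed fragment(s).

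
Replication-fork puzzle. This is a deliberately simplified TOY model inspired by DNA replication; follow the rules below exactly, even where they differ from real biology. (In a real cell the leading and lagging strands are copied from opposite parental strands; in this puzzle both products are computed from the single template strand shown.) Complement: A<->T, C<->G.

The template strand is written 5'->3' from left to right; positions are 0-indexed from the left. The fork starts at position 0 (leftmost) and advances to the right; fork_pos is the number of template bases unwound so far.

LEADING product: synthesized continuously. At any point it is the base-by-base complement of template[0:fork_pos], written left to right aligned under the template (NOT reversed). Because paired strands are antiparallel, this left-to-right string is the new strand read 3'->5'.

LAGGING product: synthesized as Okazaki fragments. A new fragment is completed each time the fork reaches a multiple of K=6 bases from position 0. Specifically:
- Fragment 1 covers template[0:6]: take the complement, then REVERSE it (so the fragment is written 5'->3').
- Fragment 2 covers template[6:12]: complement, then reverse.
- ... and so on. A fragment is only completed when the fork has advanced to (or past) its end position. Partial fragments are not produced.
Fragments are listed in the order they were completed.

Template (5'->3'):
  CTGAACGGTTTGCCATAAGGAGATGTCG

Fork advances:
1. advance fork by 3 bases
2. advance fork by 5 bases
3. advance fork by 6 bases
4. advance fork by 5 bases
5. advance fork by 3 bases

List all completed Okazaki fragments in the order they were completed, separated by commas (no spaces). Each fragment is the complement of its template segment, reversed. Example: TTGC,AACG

Answer: GTTCAG,CAAACC,TTATGG

Derivation:
Step 1: advance 3 -> fork_pos = 0 + 3 = 3. Next multiple of 6 is 6 (not reached); still 0 fragment(s).
Step 2: advance 5 -> fork_pos = 3 + 5 = 8. Reached multiple(s) of 6: 6 -> fragment 1 completed (1 total).
Step 3: advance 6 -> fork_pos = 8 + 6 = 14. Reached multiple(s) of 6: 12 -> fragment 2 completed (2 total).
Step 4: advance 5 -> fork_pos = 14 + 5 = 19. Reached multiple(s) of 6: 18 -> fragment 3 completed (3 total).
Step 5: advance 3 -> fork_pos = 19 + 3 = 22. Next multiple of 6 is 24 (not reached); still 3 fragment(s).
Final fork_pos = 22, so 3 fragment(s) are complete. Build each: template segment -> complement -> reverse.
Fragment 1: template[0:6] = CTGAAC -> complement GACTTG -> reversed GTTCAG
Fragment 2: template[6:12] = GGTTTG -> complement CCAAAC -> reversed CAAACC
Fragment 3: template[12:18] = CCATAA -> complement GGTATT -> reversed TTATGG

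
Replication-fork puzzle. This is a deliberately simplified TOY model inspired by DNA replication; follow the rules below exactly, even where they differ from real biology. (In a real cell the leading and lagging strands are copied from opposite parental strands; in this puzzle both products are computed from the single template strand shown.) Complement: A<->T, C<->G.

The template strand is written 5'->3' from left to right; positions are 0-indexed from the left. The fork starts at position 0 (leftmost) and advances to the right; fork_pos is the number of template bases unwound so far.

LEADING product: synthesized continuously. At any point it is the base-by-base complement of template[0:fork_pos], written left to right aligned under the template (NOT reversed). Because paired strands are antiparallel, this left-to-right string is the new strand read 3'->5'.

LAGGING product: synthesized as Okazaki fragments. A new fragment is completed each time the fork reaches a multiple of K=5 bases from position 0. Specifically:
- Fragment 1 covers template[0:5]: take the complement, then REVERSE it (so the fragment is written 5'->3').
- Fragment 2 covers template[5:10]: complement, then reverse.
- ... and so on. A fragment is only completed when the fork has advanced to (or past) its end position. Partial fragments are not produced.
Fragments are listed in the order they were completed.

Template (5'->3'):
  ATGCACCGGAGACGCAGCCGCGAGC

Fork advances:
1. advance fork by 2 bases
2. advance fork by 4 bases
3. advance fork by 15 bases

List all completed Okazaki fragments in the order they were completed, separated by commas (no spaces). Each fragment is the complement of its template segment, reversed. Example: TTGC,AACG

Step 1: advance 2 -> fork_pos = 0 + 2 = 2. Next multiple of 5 is 5 (not reached); still 0 fragment(s).
Step 2: advance 4 -> fork_pos = 2 + 4 = 6. Reached multiple(s) of 5: 5 -> fragment 1 completed (1 total).
Step 3: advance 15 -> fork_pos = 6 + 15 = 21. Reached multiple(s) of 5: 10, 15, 20 -> fragments 2-4 completed (4 total).
Final fork_pos = 21, so 4 fragment(s) are complete. Build each: template segment -> complement -> reverse.
Fragment 1: template[0:5] = ATGCA -> complement TACGT -> reversed TGCAT
Fragment 2: template[5:10] = CCGGA -> complement GGCCT -> reversed TCCGG
Fragment 3: template[10:15] = GACGC -> complement CTGCG -> reversed GCGTC
Fragment 4: template[15:20] = AGCCG -> complement TCGGC -> reversed CGGCT

Answer: TGCAT,TCCGG,GCGTC,CGGCT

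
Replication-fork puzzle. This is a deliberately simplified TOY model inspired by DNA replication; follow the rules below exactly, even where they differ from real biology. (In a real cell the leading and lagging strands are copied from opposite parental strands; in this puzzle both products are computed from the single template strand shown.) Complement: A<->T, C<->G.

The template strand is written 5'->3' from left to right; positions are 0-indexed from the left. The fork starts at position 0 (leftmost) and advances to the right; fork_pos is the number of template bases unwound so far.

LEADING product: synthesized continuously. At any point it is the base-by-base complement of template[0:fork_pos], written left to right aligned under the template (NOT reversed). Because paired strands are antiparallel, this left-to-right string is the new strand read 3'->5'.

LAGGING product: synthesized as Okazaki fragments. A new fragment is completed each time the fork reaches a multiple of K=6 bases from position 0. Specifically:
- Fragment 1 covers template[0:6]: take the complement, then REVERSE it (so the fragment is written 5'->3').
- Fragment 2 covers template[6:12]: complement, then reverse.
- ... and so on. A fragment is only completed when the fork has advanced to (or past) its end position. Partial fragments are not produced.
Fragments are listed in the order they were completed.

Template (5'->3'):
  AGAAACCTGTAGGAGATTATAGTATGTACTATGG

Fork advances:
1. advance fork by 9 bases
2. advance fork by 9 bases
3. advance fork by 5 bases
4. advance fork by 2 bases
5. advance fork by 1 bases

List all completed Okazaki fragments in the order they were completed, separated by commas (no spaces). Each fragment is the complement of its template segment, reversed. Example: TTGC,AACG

Answer: GTTTCT,CTACAG,AATCTC,TACTAT

Derivation:
Step 1: advance 9 -> fork_pos = 0 + 9 = 9. Reached multiple(s) of 6: 6 -> fragment 1 completed (1 total).
Step 2: advance 9 -> fork_pos = 9 + 9 = 18. Reached multiple(s) of 6: 12, 18 -> fragments 2-3 completed (3 total).
Step 3: advance 5 -> fork_pos = 18 + 5 = 23. Next multiple of 6 is 24 (not reached); still 3 fragment(s).
Step 4: advance 2 -> fork_pos = 23 + 2 = 25. Reached multiple(s) of 6: 24 -> fragment 4 completed (4 total).
Step 5: advance 1 -> fork_pos = 25 + 1 = 26. Next multiple of 6 is 30 (not reached); still 4 fragment(s).
Final fork_pos = 26, so 4 fragment(s) are complete. Build each: template segment -> complement -> reverse.
Fragment 1: template[0:6] = AGAAAC -> complement TCTTTG -> reversed GTTTCT
Fragment 2: template[6:12] = CTGTAG -> complement GACATC -> reversed CTACAG
Fragment 3: template[12:18] = GAGATT -> complement CTCTAA -> reversed AATCTC
Fragment 4: template[18:24] = ATAGTA -> complement TATCAT -> reversed TACTAT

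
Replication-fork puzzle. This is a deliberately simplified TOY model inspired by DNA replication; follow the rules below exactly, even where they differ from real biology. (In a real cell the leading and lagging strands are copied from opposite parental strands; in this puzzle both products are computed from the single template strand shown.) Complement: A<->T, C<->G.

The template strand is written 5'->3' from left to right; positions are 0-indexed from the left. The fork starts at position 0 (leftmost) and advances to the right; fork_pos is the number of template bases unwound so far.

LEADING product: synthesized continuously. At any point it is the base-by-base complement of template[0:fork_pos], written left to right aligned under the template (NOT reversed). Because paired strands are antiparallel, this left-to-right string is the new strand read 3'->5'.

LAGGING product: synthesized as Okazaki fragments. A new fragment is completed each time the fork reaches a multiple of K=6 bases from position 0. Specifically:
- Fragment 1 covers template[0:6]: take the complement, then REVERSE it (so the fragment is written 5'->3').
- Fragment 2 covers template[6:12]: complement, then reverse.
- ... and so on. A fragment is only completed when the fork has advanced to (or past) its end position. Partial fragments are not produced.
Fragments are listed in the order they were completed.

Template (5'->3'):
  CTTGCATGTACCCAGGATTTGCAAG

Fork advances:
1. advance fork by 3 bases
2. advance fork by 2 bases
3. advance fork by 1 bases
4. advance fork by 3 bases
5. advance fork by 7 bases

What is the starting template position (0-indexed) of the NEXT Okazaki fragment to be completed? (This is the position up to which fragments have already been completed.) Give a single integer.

Step 1: advance 3 -> fork_pos = 0 + 3 = 3. Next multiple of 6 is 6 (not reached); still 0 fragment(s).
Step 2: advance 2 -> fork_pos = 3 + 2 = 5. Next multiple of 6 is 6 (not reached); still 0 fragment(s).
Step 3: advance 1 -> fork_pos = 5 + 1 = 6. Reached multiple(s) of 6: 6 -> fragment 1 completed (1 total).
Step 4: advance 3 -> fork_pos = 6 + 3 = 9. Next multiple of 6 is 12 (not reached); still 1 fragment(s).
Step 5: advance 7 -> fork_pos = 9 + 7 = 16. Reached multiple(s) of 6: 12 -> fragment 2 completed (2 total).
2 fragment(s) completed, covering template[0:12] (2 x 6 = 12). The next fragment, fragment 3, covers template[12:18], so it starts at position 12.

Answer: 12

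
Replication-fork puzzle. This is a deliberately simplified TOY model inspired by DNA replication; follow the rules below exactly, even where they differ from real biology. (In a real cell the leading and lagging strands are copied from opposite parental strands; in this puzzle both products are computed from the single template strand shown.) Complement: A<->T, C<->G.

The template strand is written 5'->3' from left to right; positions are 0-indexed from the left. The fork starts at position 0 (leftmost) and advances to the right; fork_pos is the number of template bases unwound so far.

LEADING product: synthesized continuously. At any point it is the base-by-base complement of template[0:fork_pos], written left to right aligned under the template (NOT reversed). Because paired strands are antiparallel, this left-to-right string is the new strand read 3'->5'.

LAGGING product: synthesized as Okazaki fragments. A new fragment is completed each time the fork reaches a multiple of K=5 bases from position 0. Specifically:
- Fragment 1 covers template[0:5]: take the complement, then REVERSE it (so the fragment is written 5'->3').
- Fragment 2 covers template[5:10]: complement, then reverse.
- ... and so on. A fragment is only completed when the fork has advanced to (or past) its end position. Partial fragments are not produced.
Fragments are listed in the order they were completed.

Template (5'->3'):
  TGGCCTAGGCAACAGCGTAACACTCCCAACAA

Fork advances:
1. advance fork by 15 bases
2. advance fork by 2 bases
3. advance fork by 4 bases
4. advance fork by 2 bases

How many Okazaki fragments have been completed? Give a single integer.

Answer: 4

Derivation:
Step 1: advance 15 -> fork_pos = 0 + 15 = 15. Reached multiple(s) of 5: 5, 10, 15 -> fragments 1-3 completed (3 total).
Step 2: advance 2 -> fork_pos = 15 + 2 = 17. Next multiple of 5 is 20 (not reached); still 3 fragment(s).
Step 3: advance 4 -> fork_pos = 17 + 4 = 21. Reached multiple(s) of 5: 20 -> fragment 4 completed (4 total).
Step 4: advance 2 -> fork_pos = 21 + 2 = 23. Next multiple of 5 is 25 (not reached); still 4 fragment(s).
Check: final fork_pos = 23; the multiples of 5 that are <= 23 are 5..20 -> 23 // 5 = 4 completed fragment(s).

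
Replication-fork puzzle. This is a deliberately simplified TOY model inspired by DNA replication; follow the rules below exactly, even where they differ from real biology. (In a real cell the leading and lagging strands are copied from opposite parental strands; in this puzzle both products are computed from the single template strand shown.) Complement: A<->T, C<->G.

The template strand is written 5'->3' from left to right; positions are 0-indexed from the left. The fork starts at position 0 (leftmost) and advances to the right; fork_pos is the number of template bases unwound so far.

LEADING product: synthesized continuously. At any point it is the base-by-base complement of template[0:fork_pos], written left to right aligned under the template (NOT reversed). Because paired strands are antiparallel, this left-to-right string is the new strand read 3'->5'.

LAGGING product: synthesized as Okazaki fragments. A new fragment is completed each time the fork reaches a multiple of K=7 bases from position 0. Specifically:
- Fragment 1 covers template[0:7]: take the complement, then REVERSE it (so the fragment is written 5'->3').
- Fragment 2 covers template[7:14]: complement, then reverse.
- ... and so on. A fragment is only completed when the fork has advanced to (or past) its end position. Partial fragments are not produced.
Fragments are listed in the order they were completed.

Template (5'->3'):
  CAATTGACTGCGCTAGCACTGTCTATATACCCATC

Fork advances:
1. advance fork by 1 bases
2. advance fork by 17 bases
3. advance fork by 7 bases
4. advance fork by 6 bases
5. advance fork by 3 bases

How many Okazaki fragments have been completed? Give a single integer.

Step 1: advance 1 -> fork_pos = 0 + 1 = 1. Next multiple of 7 is 7 (not reached); still 0 fragment(s).
Step 2: advance 17 -> fork_pos = 1 + 17 = 18. Reached multiple(s) of 7: 7, 14 -> fragments 1-2 completed (2 total).
Step 3: advance 7 -> fork_pos = 18 + 7 = 25. Reached multiple(s) of 7: 21 -> fragment 3 completed (3 total).
Step 4: advance 6 -> fork_pos = 25 + 6 = 31. Reached multiple(s) of 7: 28 -> fragment 4 completed (4 total).
Step 5: advance 3 -> fork_pos = 31 + 3 = 34. Next multiple of 7 is 35 (not reached); still 4 fragment(s).
Check: final fork_pos = 34; the multiples of 7 that are <= 34 are 7..28 -> 34 // 7 = 4 completed fragment(s).

Answer: 4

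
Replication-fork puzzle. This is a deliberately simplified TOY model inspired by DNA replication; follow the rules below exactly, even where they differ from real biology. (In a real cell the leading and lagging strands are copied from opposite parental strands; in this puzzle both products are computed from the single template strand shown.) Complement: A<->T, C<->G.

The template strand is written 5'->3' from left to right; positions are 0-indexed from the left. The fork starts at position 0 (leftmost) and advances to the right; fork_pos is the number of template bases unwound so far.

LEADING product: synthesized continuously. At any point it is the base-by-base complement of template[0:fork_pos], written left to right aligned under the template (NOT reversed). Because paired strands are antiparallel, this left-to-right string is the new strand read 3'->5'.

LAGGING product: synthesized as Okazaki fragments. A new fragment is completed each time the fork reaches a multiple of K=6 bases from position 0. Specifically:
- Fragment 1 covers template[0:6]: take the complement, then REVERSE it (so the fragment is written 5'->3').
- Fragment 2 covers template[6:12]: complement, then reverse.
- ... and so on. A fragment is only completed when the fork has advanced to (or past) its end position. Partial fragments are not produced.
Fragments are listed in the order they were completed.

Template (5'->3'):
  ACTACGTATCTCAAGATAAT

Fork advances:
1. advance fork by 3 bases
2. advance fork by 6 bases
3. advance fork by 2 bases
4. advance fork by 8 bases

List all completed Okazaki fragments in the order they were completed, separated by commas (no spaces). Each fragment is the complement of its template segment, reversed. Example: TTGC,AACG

Answer: CGTAGT,GAGATA,TATCTT

Derivation:
Step 1: advance 3 -> fork_pos = 0 + 3 = 3. Next multiple of 6 is 6 (not reached); still 0 fragment(s).
Step 2: advance 6 -> fork_pos = 3 + 6 = 9. Reached multiple(s) of 6: 6 -> fragment 1 completed (1 total).
Step 3: advance 2 -> fork_pos = 9 + 2 = 11. Next multiple of 6 is 12 (not reached); still 1 fragment(s).
Step 4: advance 8 -> fork_pos = 11 + 8 = 19. Reached multiple(s) of 6: 12, 18 -> fragments 2-3 completed (3 total).
Final fork_pos = 19, so 3 fragment(s) are complete. Build each: template segment -> complement -> reverse.
Fragment 1: template[0:6] = ACTACG -> complement TGATGC -> reversed CGTAGT
Fragment 2: template[6:12] = TATCTC -> complement ATAGAG -> reversed GAGATA
Fragment 3: template[12:18] = AAGATA -> complement TTCTAT -> reversed TATCTT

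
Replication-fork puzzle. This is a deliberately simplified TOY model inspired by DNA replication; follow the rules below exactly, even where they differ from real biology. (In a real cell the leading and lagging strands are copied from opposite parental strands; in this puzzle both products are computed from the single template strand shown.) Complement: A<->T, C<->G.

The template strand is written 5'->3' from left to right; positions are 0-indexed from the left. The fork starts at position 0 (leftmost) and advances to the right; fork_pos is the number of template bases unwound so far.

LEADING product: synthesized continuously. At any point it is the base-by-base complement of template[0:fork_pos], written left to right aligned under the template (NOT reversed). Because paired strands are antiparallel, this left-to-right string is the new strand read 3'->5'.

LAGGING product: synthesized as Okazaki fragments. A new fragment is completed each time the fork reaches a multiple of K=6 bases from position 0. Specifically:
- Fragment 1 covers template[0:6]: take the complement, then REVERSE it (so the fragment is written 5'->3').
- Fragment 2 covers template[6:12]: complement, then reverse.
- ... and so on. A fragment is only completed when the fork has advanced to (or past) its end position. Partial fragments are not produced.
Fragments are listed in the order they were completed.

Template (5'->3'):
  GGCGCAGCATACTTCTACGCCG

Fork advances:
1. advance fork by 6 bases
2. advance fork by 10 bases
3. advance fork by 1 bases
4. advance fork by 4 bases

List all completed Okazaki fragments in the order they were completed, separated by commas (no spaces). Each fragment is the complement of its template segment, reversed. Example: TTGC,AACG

Step 1: advance 6 -> fork_pos = 0 + 6 = 6. Reached multiple(s) of 6: 6 -> fragment 1 completed (1 total).
Step 2: advance 10 -> fork_pos = 6 + 10 = 16. Reached multiple(s) of 6: 12 -> fragment 2 completed (2 total).
Step 3: advance 1 -> fork_pos = 16 + 1 = 17. Next multiple of 6 is 18 (not reached); still 2 fragment(s).
Step 4: advance 4 -> fork_pos = 17 + 4 = 21. Reached multiple(s) of 6: 18 -> fragment 3 completed (3 total).
Final fork_pos = 21, so 3 fragment(s) are complete. Build each: template segment -> complement -> reverse.
Fragment 1: template[0:6] = GGCGCA -> complement CCGCGT -> reversed TGCGCC
Fragment 2: template[6:12] = GCATAC -> complement CGTATG -> reversed GTATGC
Fragment 3: template[12:18] = TTCTAC -> complement AAGATG -> reversed GTAGAA

Answer: TGCGCC,GTATGC,GTAGAA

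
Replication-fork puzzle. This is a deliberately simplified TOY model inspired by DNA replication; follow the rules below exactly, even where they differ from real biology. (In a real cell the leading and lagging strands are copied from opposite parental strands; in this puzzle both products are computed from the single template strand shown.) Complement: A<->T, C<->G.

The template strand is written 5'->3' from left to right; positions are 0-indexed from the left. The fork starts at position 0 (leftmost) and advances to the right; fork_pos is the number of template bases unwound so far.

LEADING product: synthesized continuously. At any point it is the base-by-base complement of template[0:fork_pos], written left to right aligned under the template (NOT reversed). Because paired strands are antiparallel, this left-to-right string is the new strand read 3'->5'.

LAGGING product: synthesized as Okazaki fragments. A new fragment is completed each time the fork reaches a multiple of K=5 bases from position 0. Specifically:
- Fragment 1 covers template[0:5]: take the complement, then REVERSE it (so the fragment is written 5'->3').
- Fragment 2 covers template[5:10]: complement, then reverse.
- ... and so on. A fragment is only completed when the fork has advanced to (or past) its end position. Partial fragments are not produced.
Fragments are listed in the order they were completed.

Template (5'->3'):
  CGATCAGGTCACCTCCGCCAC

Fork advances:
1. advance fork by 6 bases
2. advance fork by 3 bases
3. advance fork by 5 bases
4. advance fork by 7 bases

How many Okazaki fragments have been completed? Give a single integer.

Step 1: advance 6 -> fork_pos = 0 + 6 = 6. Reached multiple(s) of 5: 5 -> fragment 1 completed (1 total).
Step 2: advance 3 -> fork_pos = 6 + 3 = 9. Next multiple of 5 is 10 (not reached); still 1 fragment(s).
Step 3: advance 5 -> fork_pos = 9 + 5 = 14. Reached multiple(s) of 5: 10 -> fragment 2 completed (2 total).
Step 4: advance 7 -> fork_pos = 14 + 7 = 21. Reached multiple(s) of 5: 15, 20 -> fragments 3-4 completed (4 total).
Check: final fork_pos = 21; the multiples of 5 that are <= 21 are 5..20 -> 21 // 5 = 4 completed fragment(s).

Answer: 4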